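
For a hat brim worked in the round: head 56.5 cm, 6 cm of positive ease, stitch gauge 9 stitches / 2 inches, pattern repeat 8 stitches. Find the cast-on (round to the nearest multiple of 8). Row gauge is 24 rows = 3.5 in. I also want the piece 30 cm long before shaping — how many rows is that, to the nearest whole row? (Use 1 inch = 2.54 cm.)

Cast on 112 stitches; work 81 rows.

Finished = 56.5 + 6 = 62.5 cm.
62.5 cm × 1/2.54 = 24.61 inches.
9/2 = 4.5 sts per in; 24.61 × 4.5 = 110.73 sts.
Nearest multiple of 8 → 112.
30 cm = 11.81 inches; × 6.857 = 80.99 → 81 rows.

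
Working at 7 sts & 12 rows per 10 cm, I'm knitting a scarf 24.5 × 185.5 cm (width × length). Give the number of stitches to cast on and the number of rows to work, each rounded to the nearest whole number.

Cast on 17 stitches and work 223 rows.

Stitch gauge = 7/10 = 0.7 sts/cm; 24.5 × 0.7 = 17.15 → 17 sts.
Row gauge = 12/10 = 1.2 rows/cm; 185.5 × 1.2 = 222.60 → 223 rows.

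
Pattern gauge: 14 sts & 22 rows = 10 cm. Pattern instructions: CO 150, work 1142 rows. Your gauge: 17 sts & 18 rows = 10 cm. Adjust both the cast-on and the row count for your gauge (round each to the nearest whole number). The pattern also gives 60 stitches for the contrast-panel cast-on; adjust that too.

Stitches: 150 × 17/14 = 182.14 → 182.
Rows: 1142 × 18/22 = 934.36 → 934.
contrast-panel cast-on: 60 × 17/14 = 72.86 → 73.

Cast on 182 stitches; work 934 rows; contrast-panel cast-on 73 stitches.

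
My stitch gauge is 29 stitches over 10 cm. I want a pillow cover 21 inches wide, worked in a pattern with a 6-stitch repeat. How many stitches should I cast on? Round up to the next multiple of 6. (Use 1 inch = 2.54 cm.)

21 in = 21 × 2.54 = 53.34 cm.
29 / 10 = 2.9 sts/cm.
53.34 × 2.9 = 154.69 sts.
→ 156.

CO 156 sts.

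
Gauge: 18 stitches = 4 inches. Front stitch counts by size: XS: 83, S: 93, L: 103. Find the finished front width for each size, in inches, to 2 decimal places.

18/4 = 4.5 sts per in.
XS: 83 / 4.5 = 18.444 → 18.44 in.
S: 93 / 4.5 = 20.667 → 20.67 in.
L: 103 / 4.5 = 22.889 → 22.89 in.

XS 18.44 inches; S 20.67 inches; L 22.89 inches.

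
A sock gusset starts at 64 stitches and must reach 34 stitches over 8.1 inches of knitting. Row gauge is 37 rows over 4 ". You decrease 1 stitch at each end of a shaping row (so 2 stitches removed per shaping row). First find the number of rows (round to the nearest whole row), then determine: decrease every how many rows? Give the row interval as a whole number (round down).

Rows = 8.1 × 9.25 = 74.9 → 75 rows.
Stitches to remove: 30 → 15 shaping rows (at 2 st each).
75 / 15 = 5.00 → every 5 rows.

Decrease every 5th row.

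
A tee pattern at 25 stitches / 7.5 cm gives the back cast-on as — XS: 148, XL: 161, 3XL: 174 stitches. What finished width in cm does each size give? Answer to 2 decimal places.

XS 44.40 cm; XL 48.30 cm; 3XL 52.20 cm.

25/7.5 = 3.333 sts per cm.
XS: 148 / 3.333 = 44.400 → 44.40 cm.
XL: 161 / 3.333 = 48.300 → 48.30 cm.
3XL: 174 / 3.333 = 52.200 → 52.20 cm.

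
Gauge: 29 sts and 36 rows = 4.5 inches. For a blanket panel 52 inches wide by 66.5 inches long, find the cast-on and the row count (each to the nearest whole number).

Stitch gauge = 29/4.5 = 6.444 sts/in; 52 × 6.444 = 335.11 → 335 sts.
Row gauge = 36/4.5 = 8 rows/in; 66.5 × 8 = 532.00 → 532 rows.

Cast on 335 stitches and work 532 rows.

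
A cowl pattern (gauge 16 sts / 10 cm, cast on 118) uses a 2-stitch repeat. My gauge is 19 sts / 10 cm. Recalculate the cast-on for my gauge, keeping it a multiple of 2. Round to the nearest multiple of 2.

118 × 19 / 16 = 140.12.
Nearest multiple of 2: 140.

140 stitches.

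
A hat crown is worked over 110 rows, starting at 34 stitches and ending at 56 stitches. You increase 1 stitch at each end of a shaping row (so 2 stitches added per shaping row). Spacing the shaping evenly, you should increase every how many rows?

Increase every 10th row.

Stitches to add: |56 − 34| = 22.
Shaping rows needed: 22 / 2 = 11.
110 rows / 11 = every 10 rows.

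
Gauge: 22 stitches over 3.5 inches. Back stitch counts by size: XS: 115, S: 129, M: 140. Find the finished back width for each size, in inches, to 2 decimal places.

22/3.5 = 6.286 sts per in.
XS: 115 / 6.286 = 18.295 → 18.30 in.
S: 129 / 6.286 = 20.523 → 20.52 in.
M: 140 / 6.286 = 22.273 → 22.27 in.

XS 18.30 inches; S 20.52 inches; M 22.27 inches.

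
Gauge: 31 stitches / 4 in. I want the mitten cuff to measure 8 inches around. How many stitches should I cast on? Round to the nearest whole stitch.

31 stitches / 4 in = 7.75 stitches per inch.
8 × 7.75 = 62.00 stitches.

62 stitches.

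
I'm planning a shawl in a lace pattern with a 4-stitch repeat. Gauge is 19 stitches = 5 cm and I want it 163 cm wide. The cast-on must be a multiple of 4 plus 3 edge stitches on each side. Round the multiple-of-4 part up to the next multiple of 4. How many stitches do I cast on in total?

19 / 5 = 3.8 sts per cm.
163 × 3.8 = 619.40 sts.
Less 6 edge sts → 613.40 for the repeat.
Next multiple of 4: 616.
Add back 6 edge sts → 622.

CO 622 sts.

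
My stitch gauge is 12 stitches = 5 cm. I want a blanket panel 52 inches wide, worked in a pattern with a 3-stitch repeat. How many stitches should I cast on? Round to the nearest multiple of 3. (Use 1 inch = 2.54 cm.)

318 stitches.

52 in = 52 × 2.54 = 132.08 cm.
12 / 5 = 2.4 sts/cm.
132.08 × 2.4 = 316.99 sts.
→ 318.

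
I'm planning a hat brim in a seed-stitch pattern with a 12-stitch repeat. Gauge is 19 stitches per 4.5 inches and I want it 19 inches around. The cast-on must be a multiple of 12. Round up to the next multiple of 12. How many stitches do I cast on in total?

84 stitches.

19 / 4.5 = 4.222 sts per inch.
19 × 4.222 = 80.22 sts.
Next multiple of 12: 84.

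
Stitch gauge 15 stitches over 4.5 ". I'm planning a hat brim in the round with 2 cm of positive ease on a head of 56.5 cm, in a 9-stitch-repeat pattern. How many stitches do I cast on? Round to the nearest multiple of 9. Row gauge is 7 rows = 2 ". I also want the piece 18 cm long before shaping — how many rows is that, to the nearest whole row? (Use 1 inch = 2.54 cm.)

Finished = 56.5 + 2 = 58.5 cm.
58.5 cm × 1/2.54 = 23.03 inches.
15/4.5 = 3.333 sts per in; 23.03 × 3.333 = 76.77 sts.
Nearest multiple of 9 → 81.
18 cm = 7.09 inches; × 3.5 = 24.80 → 25 rows.

Cast on 81 stitches; work 25 rows.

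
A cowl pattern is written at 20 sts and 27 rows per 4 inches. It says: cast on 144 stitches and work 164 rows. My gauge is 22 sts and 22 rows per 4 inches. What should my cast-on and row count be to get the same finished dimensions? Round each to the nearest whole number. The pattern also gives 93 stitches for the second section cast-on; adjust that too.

Stitches: 144 × 22/20 = 158.40 → 158.
Rows: 164 × 22/27 = 133.63 → 134.
second section cast-on: 93 × 22/20 = 102.30 → 102.

Cast on 158 stitches; work 134 rows; second section cast-on 102 stitches.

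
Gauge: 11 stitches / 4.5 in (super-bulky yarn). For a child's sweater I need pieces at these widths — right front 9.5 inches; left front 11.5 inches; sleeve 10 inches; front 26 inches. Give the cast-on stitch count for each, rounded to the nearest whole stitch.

right front 23; left front 28; sleeve 24; front 64.

Rate = 11/4.5 = 2.444 sts per in.
right front: 9.5 × 2.444 = 23.22 → 23.
left front: 11.5 × 2.444 = 28.11 → 28.
sleeve: 10 × 2.444 = 24.44 → 24.
front: 26 × 2.444 = 63.56 → 64.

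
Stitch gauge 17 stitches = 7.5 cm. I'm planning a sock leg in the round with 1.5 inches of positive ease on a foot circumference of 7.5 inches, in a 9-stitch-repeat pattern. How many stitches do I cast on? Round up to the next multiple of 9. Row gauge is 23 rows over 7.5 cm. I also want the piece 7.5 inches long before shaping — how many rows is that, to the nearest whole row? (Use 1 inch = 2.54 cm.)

Finished = 7.5 + 1.5 = 9 inches.
9 inches × 2.54 = 22.86 cm.
17/7.5 = 2.267 sts per cm; 22.86 × 2.267 = 51.82 sts.
Next multiple of 9 → 54.
7.5 inches = 19.05 cm; × 3.067 = 58.42 → 58 rows.

Cast on 54 stitches; work 58 rows.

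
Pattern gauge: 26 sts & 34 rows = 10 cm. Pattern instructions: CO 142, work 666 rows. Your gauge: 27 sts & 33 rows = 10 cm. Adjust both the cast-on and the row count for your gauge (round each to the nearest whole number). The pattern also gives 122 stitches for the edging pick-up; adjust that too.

Cast on 147 stitches; work 646 rows; edging pick-up 127 stitches.

Stitches: 142 × 27/26 = 147.46 → 147.
Rows: 666 × 33/34 = 646.41 → 646.
edging pick-up: 122 × 27/26 = 126.69 → 127.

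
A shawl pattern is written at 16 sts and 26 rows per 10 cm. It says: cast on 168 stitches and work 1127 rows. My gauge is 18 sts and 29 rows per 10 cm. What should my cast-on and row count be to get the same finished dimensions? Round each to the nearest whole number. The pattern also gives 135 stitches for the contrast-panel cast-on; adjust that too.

Stitches: 168 × 18/16 = 189.00 → 189.
Rows: 1127 × 29/26 = 1257.04 → 1257.
contrast-panel cast-on: 135 × 18/16 = 151.88 → 152.

Cast on 189 stitches; work 1257 rows; contrast-panel cast-on 152 stitches.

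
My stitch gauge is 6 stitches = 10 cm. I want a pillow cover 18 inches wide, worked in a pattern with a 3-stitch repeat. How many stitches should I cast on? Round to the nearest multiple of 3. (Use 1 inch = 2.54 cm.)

18 in = 18 × 2.54 = 45.72 cm.
6 / 10 = 0.6 sts/cm.
45.72 × 0.6 = 27.43 sts.
→ 27.

Cast on 27 stitches.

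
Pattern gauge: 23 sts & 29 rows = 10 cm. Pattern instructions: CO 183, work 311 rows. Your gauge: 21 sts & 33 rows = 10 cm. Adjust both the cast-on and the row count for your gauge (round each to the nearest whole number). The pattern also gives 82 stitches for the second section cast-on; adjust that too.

Cast on 167 stitches; work 354 rows; second section cast-on 75 stitches.

Stitches: 183 × 21/23 = 167.09 → 167.
Rows: 311 × 33/29 = 353.90 → 354.
second section cast-on: 82 × 21/23 = 74.87 → 75.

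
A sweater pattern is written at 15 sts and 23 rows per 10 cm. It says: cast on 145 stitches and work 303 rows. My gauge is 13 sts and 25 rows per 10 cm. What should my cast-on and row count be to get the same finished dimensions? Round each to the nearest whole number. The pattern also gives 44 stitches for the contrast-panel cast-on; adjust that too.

Stitches: 145 × 13/15 = 125.67 → 126.
Rows: 303 × 25/23 = 329.35 → 329.
contrast-panel cast-on: 44 × 13/15 = 38.13 → 38.

Cast on 126 stitches; work 329 rows; contrast-panel cast-on 38 stitches.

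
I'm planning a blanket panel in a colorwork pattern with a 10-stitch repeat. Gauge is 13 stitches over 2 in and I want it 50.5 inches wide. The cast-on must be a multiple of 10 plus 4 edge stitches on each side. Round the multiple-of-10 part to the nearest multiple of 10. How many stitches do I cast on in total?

13 / 2 = 6.5 sts per inch.
50.5 × 6.5 = 328.25 sts.
Less 8 edge sts → 320.25 for the repeat.
Nearest multiple of 10: 320.
Add back 8 edge sts → 328.

CO 328 sts.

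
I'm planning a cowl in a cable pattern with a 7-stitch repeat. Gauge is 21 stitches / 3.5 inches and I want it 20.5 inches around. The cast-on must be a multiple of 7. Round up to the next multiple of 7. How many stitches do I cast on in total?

126 stitches.

21 / 3.5 = 6 sts per inch.
20.5 × 6 = 123.00 sts.
Next multiple of 7: 126.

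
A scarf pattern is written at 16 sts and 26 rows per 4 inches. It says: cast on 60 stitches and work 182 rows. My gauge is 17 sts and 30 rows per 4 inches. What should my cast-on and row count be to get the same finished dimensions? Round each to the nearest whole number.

Cast on 64 stitches; work 210 rows.

Stitches: 60 × 17/16 = 63.75 → 64.
Rows: 182 × 30/26 = 210.00 → 210.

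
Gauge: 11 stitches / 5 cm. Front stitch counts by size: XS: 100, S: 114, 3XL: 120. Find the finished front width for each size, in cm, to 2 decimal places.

XS 45.45 cm; S 51.82 cm; 3XL 54.55 cm.

11/5 = 2.2 sts per cm.
XS: 100 / 2.2 = 45.455 → 45.45 cm.
S: 114 / 2.2 = 51.818 → 51.82 cm.
3XL: 120 / 2.2 = 54.545 → 54.55 cm.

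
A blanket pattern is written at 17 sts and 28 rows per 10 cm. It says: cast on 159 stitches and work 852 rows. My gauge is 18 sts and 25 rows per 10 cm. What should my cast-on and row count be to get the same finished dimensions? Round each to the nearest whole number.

Cast on 168 stitches; work 761 rows.

Stitches: 159 × 18/17 = 168.35 → 168.
Rows: 852 × 25/28 = 760.71 → 761.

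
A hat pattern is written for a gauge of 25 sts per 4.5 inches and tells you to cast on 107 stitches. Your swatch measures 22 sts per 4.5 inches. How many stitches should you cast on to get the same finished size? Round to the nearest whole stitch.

Cast on 94 stitches.

Scale factor = 22 / 25 = 0.880.
107 × 22 / 25 = 94.16 sts.
→ 94 sts.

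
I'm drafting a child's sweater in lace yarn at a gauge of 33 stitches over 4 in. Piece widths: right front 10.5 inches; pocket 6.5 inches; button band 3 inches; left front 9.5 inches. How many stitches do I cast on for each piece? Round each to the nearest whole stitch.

right front 87; pocket 54; button band 25; left front 78.

Rate = 33/4 = 8.25 sts per in.
right front: 10.5 × 8.25 = 86.62 → 87.
pocket: 6.5 × 8.25 = 53.62 → 54.
button band: 3 × 8.25 = 24.75 → 25.
left front: 9.5 × 8.25 = 78.38 → 78.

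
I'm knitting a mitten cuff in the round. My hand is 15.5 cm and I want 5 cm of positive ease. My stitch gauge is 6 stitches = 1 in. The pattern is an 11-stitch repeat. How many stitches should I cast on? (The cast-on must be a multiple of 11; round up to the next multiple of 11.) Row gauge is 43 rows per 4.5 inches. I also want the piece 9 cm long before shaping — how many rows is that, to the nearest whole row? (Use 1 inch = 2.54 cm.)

Cast on 55 stitches; work 34 rows.

Finished = 15.5 + 5 = 20.5 cm.
20.5 cm × 1/2.54 = 8.07 inches.
6/1 = 6 sts per in; 8.07 × 6 = 48.43 sts.
Next multiple of 11 → 55.
9 cm = 3.54 inches; × 9.556 = 33.86 → 34 rows.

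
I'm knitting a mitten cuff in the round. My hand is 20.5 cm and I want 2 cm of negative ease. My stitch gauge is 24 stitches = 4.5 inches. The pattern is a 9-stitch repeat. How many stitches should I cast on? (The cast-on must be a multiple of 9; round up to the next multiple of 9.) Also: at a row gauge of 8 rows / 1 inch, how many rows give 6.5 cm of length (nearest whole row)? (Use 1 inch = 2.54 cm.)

Cast on 45 stitches; work 20 rows.

Finished = 20.5 − 2 = 18.5 cm.
18.5 cm × 1/2.54 = 7.28 inches.
24/4.5 = 5.333 sts per in; 7.28 × 5.333 = 38.85 sts.
Next multiple of 9 → 45.
6.5 cm = 2.56 inches; × 8 = 20.47 → 20 rows.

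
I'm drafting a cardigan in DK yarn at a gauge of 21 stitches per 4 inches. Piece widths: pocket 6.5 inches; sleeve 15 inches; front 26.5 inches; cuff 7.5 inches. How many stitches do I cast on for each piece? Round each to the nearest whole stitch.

Rate = 21/4 = 5.25 sts per in.
pocket: 6.5 × 5.25 = 34.12 → 34.
sleeve: 15 × 5.25 = 78.75 → 79.
front: 26.5 × 5.25 = 139.12 → 139.
cuff: 7.5 × 5.25 = 39.38 → 39.

pocket 34; sleeve 79; front 139; cuff 39.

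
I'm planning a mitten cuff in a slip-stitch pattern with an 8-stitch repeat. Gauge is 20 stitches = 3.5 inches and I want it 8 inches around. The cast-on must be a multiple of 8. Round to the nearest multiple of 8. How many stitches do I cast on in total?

48 stitches.

20 / 3.5 = 5.714 sts per inch.
8 × 5.714 = 45.71 sts.
Nearest multiple of 8: 48.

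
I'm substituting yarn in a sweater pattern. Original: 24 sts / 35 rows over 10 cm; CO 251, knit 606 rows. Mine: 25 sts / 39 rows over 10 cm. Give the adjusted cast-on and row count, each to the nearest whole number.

Cast on 261 stitches; work 675 rows.

Stitches: 251 × 25/24 = 261.46 → 261.
Rows: 606 × 39/35 = 675.26 → 675.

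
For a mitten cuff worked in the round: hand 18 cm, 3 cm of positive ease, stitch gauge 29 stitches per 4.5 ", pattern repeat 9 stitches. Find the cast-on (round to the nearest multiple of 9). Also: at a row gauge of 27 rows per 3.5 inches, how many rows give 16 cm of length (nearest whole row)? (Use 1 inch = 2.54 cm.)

Cast on 54 stitches; work 49 rows.

Finished = 18 + 3 = 21 cm.
21 cm × 1/2.54 = 8.27 inches.
29/4.5 = 6.444 sts per in; 8.27 × 6.444 = 53.28 sts.
Nearest multiple of 9 → 54.
16 cm = 6.30 inches; × 7.714 = 48.59 → 49 rows.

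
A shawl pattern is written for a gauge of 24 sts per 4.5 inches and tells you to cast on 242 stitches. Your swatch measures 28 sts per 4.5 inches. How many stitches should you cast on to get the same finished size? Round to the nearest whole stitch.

Scale factor = 28 / 24 = 1.167.
242 × 28 / 24 = 282.33 sts.
→ 282 sts.

Cast on 282 stitches.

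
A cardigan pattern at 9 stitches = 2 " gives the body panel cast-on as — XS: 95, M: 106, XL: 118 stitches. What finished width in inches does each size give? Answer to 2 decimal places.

XS 21.11 inches; M 23.56 inches; XL 26.22 inches.

9/2 = 4.5 sts per in.
XS: 95 / 4.5 = 21.111 → 21.11 in.
M: 106 / 4.5 = 23.556 → 23.56 in.
XL: 118 / 4.5 = 26.222 → 26.22 in.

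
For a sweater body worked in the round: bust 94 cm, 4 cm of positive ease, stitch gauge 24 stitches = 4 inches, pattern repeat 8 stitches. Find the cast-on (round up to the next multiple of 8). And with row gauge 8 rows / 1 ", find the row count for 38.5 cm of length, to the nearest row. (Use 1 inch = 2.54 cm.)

Cast on 232 stitches; work 121 rows.

Finished = 94 + 4 = 98 cm.
98 cm × 1/2.54 = 38.58 inches.
24/4 = 6 sts per in; 38.58 × 6 = 231.50 sts.
Next multiple of 8 → 232.
38.5 cm = 15.16 inches; × 8 = 121.26 → 121 rows.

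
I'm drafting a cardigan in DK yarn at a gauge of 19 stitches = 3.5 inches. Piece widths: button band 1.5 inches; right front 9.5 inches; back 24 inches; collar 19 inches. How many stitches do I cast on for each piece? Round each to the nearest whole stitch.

button band 8; right front 52; back 130; collar 103.

Rate = 19/3.5 = 5.429 sts per in.
button band: 1.5 × 5.429 = 8.14 → 8.
right front: 9.5 × 5.429 = 51.57 → 52.
back: 24 × 5.429 = 130.29 → 130.
collar: 19 × 5.429 = 103.14 → 103.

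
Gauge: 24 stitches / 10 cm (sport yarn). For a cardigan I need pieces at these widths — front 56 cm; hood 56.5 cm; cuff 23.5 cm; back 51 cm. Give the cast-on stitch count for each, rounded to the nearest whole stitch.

Rate = 24/10 = 2.4 sts per cm.
front: 56 × 2.4 = 134.40 → 134.
hood: 56.5 × 2.4 = 135.60 → 136.
cuff: 23.5 × 2.4 = 56.40 → 56.
back: 51 × 2.4 = 122.40 → 122.

front 134; hood 136; cuff 56; back 122.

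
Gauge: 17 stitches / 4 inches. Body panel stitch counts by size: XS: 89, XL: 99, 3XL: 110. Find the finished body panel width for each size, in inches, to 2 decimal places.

XS 20.94 inches; XL 23.29 inches; 3XL 25.88 inches.

17/4 = 4.25 sts per in.
XS: 89 / 4.25 = 20.941 → 20.94 in.
XL: 99 / 4.25 = 23.294 → 23.29 in.
3XL: 110 / 4.25 = 25.882 → 25.88 in.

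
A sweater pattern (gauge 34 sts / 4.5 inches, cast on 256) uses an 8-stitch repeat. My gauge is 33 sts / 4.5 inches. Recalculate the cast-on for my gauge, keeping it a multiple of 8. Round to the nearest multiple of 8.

Cast on 248 stitches.

256 × 33 / 34 = 248.47.
Nearest multiple of 8: 248.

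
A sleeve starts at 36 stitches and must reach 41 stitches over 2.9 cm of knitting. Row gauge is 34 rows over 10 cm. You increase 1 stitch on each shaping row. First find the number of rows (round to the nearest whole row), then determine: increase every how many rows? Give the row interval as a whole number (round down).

Increase every 2nd row.

Rows = 2.9 × 3.4 = 9.9 → 10 rows.
Stitches to add: 5 → 5 shaping rows (at 1 st each).
10 / 5 = 2.00 → every 2 rows.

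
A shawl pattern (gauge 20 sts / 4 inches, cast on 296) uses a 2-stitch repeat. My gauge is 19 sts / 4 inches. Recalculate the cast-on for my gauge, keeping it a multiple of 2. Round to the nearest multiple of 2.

282 stitches.

296 × 19 / 20 = 281.20.
Nearest multiple of 2: 282.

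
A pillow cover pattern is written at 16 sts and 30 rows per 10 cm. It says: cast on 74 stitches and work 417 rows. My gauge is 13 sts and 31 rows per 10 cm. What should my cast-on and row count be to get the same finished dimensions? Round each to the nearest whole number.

Stitches: 74 × 13/16 = 60.12 → 60.
Rows: 417 × 31/30 = 430.90 → 431.

Cast on 60 stitches; work 431 rows.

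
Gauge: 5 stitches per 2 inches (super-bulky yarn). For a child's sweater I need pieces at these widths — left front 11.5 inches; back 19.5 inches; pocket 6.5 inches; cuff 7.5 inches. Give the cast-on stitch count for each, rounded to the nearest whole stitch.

Rate = 5/2 = 2.5 sts per in.
left front: 11.5 × 2.5 = 28.75 → 29.
back: 19.5 × 2.5 = 48.75 → 49.
pocket: 6.5 × 2.5 = 16.25 → 16.
cuff: 7.5 × 2.5 = 18.75 → 19.

left front 29; back 49; pocket 16; cuff 19.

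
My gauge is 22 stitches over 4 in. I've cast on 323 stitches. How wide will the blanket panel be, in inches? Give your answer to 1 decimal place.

22 stitches / 4 inch = 5.5 stitches per inch.
323 / 5.5 = 58.73 inches.

58.7 inches.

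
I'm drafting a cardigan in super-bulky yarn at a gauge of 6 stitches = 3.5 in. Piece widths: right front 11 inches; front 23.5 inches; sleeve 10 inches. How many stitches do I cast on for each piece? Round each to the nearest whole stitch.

right front 19; front 40; sleeve 17.

Rate = 6/3.5 = 1.714 sts per in.
right front: 11 × 1.714 = 18.86 → 19.
front: 23.5 × 1.714 = 40.29 → 40.
sleeve: 10 × 1.714 = 17.14 → 17.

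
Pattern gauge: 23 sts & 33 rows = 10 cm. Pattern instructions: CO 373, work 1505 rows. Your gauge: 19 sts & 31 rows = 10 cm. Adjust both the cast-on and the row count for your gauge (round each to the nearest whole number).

Stitches: 373 × 19/23 = 308.13 → 308.
Rows: 1505 × 31/33 = 1413.79 → 1414.

Cast on 308 stitches; work 1414 rows.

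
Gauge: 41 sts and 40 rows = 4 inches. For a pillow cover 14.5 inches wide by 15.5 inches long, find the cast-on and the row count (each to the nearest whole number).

Cast on 149 stitches and work 155 rows.

Stitch gauge = 41/4 = 10.25 sts/in; 14.5 × 10.25 = 148.62 → 149 sts.
Row gauge = 40/4 = 10 rows/in; 15.5 × 10 = 155.00 → 155 rows.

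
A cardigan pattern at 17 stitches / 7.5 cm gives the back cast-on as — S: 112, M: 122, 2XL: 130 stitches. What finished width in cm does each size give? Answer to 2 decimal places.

S 49.41 cm; M 53.82 cm; 2XL 57.35 cm.

17/7.5 = 2.267 sts per cm.
S: 112 / 2.267 = 49.412 → 49.41 cm.
M: 122 / 2.267 = 53.824 → 53.82 cm.
2XL: 130 / 2.267 = 57.353 → 57.35 cm.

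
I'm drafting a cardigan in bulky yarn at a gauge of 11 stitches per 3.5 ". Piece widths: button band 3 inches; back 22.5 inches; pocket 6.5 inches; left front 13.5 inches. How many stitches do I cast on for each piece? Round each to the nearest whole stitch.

button band 9; back 71; pocket 20; left front 42.

Rate = 11/3.5 = 3.143 sts per in.
button band: 3 × 3.143 = 9.43 → 9.
back: 22.5 × 3.143 = 70.71 → 71.
pocket: 6.5 × 3.143 = 20.43 → 20.
left front: 13.5 × 3.143 = 42.43 → 42.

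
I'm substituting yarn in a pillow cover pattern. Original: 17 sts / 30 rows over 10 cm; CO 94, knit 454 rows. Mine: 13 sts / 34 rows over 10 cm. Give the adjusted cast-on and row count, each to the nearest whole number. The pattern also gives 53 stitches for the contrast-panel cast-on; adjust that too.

Stitches: 94 × 13/17 = 71.88 → 72.
Rows: 454 × 34/30 = 514.53 → 515.
contrast-panel cast-on: 53 × 13/17 = 40.53 → 41.

Cast on 72 stitches; work 515 rows; contrast-panel cast-on 41 stitches.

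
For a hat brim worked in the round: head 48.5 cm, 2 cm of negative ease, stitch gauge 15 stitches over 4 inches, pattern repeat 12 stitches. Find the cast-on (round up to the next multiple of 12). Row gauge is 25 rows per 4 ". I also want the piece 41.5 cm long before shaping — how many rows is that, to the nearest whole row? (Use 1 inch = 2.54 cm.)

Finished = 48.5 − 2 = 46.5 cm.
46.5 cm × 1/2.54 = 18.31 inches.
15/4 = 3.75 sts per in; 18.31 × 3.75 = 68.65 sts.
Next multiple of 12 → 72.
41.5 cm = 16.34 inches; × 6.25 = 102.12 → 102 rows.

Cast on 72 stitches; work 102 rows.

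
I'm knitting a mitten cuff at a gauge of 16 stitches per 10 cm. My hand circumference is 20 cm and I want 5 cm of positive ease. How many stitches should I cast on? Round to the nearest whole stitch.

CO 40 sts.

Finished = 20 + 5 = 25 cm.
16 / 10 = 1.6 sts per cm.
25.00 × 1.6 = 40.00 sts.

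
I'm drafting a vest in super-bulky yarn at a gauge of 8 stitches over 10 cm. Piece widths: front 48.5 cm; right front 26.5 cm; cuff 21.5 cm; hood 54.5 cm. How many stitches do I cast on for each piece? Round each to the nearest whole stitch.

front 39; right front 21; cuff 17; hood 44.

Rate = 8/10 = 0.8 sts per cm.
front: 48.5 × 0.8 = 38.80 → 39.
right front: 26.5 × 0.8 = 21.20 → 21.
cuff: 21.5 × 0.8 = 17.20 → 17.
hood: 54.5 × 0.8 = 43.60 → 44.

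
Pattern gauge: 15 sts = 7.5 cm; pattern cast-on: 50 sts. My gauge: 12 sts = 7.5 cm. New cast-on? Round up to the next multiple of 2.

Scale factor = 12 / 15 = 0.800.
50 × 12 / 15 = 40.00 sts.

40 stitches.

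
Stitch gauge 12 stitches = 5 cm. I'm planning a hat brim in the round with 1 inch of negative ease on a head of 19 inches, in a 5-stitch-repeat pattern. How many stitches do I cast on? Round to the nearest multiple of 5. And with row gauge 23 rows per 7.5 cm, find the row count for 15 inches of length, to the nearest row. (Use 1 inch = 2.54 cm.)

Cast on 110 stitches; work 117 rows.

Finished = 19 − 1 = 18 inches.
18 inches × 2.54 = 45.72 cm.
12/5 = 2.4 sts per cm; 45.72 × 2.4 = 109.73 sts.
Nearest multiple of 5 → 110.
15 inches = 38.10 cm; × 3.067 = 116.84 → 117 rows.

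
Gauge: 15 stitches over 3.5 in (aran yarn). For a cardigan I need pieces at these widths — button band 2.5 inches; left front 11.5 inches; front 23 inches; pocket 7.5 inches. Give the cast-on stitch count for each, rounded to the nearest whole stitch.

Rate = 15/3.5 = 4.286 sts per in.
button band: 2.5 × 4.286 = 10.71 → 11.
left front: 11.5 × 4.286 = 49.29 → 49.
front: 23 × 4.286 = 98.57 → 99.
pocket: 7.5 × 4.286 = 32.14 → 32.

button band 11; left front 49; front 99; pocket 32.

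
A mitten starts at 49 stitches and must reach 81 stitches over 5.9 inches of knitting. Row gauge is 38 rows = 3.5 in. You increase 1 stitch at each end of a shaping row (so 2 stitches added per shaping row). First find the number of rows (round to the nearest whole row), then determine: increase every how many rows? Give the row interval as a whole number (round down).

Rows = 5.9 × 10.857 = 64.1 → 64 rows.
Stitches to add: 32 → 16 shaping rows (at 2 st each).
64 / 16 = 4.00 → every 4 rows.

Increase every 4th row.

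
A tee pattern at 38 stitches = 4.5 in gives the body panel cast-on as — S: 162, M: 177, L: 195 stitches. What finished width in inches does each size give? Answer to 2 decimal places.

S 19.18 inches; M 20.96 inches; L 23.09 inches.

38/4.5 = 8.444 sts per in.
S: 162 / 8.444 = 19.184 → 19.18 in.
M: 177 / 8.444 = 20.961 → 20.96 in.
L: 195 / 8.444 = 23.092 → 23.09 in.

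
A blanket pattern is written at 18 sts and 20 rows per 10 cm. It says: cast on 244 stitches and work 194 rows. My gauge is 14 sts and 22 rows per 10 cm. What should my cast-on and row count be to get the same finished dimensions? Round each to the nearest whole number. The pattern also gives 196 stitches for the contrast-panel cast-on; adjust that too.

Cast on 190 stitches; work 213 rows; contrast-panel cast-on 152 stitches.

Stitches: 244 × 14/18 = 189.78 → 190.
Rows: 194 × 22/20 = 213.40 → 213.
contrast-panel cast-on: 196 × 14/18 = 152.44 → 152.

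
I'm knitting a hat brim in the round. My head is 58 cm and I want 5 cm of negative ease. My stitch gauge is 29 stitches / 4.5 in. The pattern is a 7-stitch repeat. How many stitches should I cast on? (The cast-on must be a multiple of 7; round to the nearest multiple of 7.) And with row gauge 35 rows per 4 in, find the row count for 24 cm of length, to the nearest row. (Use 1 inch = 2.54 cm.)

Cast on 133 stitches; work 83 rows.

Finished = 58 − 5 = 53 cm.
53 cm × 1/2.54 = 20.87 inches.
29/4.5 = 6.444 sts per in; 20.87 × 6.444 = 134.47 sts.
Nearest multiple of 7 → 133.
24 cm = 9.45 inches; × 8.75 = 82.68 → 83 rows.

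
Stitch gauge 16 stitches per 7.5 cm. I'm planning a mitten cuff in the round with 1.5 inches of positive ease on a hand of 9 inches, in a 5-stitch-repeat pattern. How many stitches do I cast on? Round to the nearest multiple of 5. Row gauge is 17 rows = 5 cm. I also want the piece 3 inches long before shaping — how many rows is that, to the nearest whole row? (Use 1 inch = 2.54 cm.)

Cast on 55 stitches; work 26 rows.

Finished = 9 + 1.5 = 10.5 inches.
10.5 inches × 2.54 = 26.67 cm.
16/7.5 = 2.133 sts per cm; 26.67 × 2.133 = 56.90 sts.
Nearest multiple of 5 → 55.
3 inches = 7.62 cm; × 3.4 = 25.91 → 26 rows.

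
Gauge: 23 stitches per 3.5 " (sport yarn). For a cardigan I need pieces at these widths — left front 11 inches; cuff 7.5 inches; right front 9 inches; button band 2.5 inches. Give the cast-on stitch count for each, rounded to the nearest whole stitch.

left front 72; cuff 49; right front 59; button band 16.

Rate = 23/3.5 = 6.571 sts per in.
left front: 11 × 6.571 = 72.29 → 72.
cuff: 7.5 × 6.571 = 49.29 → 49.
right front: 9 × 6.571 = 59.14 → 59.
button band: 2.5 × 6.571 = 16.43 → 16.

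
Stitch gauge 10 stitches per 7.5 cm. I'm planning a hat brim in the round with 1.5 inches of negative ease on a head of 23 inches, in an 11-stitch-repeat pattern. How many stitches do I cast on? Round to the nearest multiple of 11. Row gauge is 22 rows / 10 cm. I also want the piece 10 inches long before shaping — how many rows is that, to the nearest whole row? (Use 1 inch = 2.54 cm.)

Cast on 77 stitches; work 56 rows.

Finished = 23 − 1.5 = 21.5 inches.
21.5 inches × 2.54 = 54.61 cm.
10/7.5 = 1.333 sts per cm; 54.61 × 1.333 = 72.81 sts.
Nearest multiple of 11 → 77.
10 inches = 25.40 cm; × 2.2 = 55.88 → 56 rows.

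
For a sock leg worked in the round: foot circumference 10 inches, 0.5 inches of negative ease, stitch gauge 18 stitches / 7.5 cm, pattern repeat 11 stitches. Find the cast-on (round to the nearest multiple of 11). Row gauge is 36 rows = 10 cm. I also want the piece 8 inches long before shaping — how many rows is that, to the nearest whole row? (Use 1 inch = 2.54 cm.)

Cast on 55 stitches; work 73 rows.

Finished = 10 − 0.5 = 9.5 inches.
9.5 inches × 2.54 = 24.13 cm.
18/7.5 = 2.4 sts per cm; 24.13 × 2.4 = 57.91 sts.
Nearest multiple of 11 → 55.
8 inches = 20.32 cm; × 3.6 = 73.15 → 73 rows.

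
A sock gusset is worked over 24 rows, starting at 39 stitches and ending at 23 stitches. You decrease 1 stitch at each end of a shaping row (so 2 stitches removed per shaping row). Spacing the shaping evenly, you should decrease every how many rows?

Stitches to remove: |23 − 39| = 16.
Shaping rows needed: 16 / 2 = 8.
24 rows / 8 = every 3 rows.

Decrease every 3rd row.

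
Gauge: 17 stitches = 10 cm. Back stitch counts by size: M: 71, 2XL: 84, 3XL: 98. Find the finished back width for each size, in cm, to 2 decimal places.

M 41.76 cm; 2XL 49.41 cm; 3XL 57.65 cm.

17/10 = 1.7 sts per cm.
M: 71 / 1.7 = 41.765 → 41.76 cm.
2XL: 84 / 1.7 = 49.412 → 49.41 cm.
3XL: 98 / 1.7 = 57.647 → 57.65 cm.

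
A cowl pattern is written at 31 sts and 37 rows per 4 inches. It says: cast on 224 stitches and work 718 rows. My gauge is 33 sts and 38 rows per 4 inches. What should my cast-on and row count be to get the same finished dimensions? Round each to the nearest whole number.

Stitches: 224 × 33/31 = 238.45 → 238.
Rows: 718 × 38/37 = 737.41 → 737.

Cast on 238 stitches; work 737 rows.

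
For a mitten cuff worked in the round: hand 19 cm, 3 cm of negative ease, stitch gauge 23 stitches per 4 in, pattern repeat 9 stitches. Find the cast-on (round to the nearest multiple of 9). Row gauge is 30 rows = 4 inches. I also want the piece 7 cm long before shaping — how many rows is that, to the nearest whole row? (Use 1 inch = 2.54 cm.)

Cast on 36 stitches; work 21 rows.

Finished = 19 − 3 = 16 cm.
16 cm × 1/2.54 = 6.30 inches.
23/4 = 5.75 sts per in; 6.30 × 5.75 = 36.22 sts.
Nearest multiple of 9 → 36.
7 cm = 2.76 inches; × 7.5 = 20.67 → 21 rows.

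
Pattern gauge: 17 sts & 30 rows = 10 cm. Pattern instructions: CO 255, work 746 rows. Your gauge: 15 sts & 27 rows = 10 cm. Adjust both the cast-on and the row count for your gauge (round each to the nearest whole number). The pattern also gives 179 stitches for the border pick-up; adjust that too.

Stitches: 255 × 15/17 = 225.00 → 225.
Rows: 746 × 27/30 = 671.40 → 671.
border pick-up: 179 × 15/17 = 157.94 → 158.

Cast on 225 stitches; work 671 rows; border pick-up 158 stitches.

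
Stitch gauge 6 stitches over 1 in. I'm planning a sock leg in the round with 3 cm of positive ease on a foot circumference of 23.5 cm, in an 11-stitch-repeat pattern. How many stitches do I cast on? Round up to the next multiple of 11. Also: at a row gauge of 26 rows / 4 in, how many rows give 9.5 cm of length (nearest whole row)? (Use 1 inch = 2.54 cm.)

Finished = 23.5 + 3 = 26.5 cm.
26.5 cm × 1/2.54 = 10.43 inches.
6/1 = 6 sts per in; 10.43 × 6 = 62.60 sts.
Next multiple of 11 → 66.
9.5 cm = 3.74 inches; × 6.5 = 24.31 → 24 rows.

Cast on 66 stitches; work 24 rows.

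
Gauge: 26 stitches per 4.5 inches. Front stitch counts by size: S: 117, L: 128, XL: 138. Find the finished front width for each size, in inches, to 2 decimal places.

S 20.25 inches; L 22.15 inches; XL 23.88 inches.

26/4.5 = 5.778 sts per in.
S: 117 / 5.778 = 20.250 → 20.25 in.
L: 128 / 5.778 = 22.154 → 22.15 in.
XL: 138 / 5.778 = 23.885 → 23.88 in.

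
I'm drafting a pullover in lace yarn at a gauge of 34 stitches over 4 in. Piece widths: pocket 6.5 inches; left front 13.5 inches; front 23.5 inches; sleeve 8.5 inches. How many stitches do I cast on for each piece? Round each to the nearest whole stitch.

Rate = 34/4 = 8.5 sts per in.
pocket: 6.5 × 8.5 = 55.25 → 55.
left front: 13.5 × 8.5 = 114.75 → 115.
front: 23.5 × 8.5 = 199.75 → 200.
sleeve: 8.5 × 8.5 = 72.25 → 72.

pocket 55; left front 115; front 200; sleeve 72.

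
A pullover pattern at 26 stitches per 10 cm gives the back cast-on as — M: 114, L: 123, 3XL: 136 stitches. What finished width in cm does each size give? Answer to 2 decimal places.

26/10 = 2.6 sts per cm.
M: 114 / 2.6 = 43.846 → 43.85 cm.
L: 123 / 2.6 = 47.308 → 47.31 cm.
3XL: 136 / 2.6 = 52.308 → 52.31 cm.

M 43.85 cm; L 47.31 cm; 3XL 52.31 cm.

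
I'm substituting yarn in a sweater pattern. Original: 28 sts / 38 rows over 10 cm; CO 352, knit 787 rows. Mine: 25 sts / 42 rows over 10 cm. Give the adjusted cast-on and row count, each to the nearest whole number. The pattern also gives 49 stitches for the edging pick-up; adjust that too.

Stitches: 352 × 25/28 = 314.29 → 314.
Rows: 787 × 42/38 = 869.84 → 870.
edging pick-up: 49 × 25/28 = 43.75 → 44.

Cast on 314 stitches; work 870 rows; edging pick-up 44 stitches.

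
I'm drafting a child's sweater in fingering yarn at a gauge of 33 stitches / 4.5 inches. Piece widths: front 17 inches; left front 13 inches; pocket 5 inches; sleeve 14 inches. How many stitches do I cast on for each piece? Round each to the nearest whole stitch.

Rate = 33/4.5 = 7.333 sts per in.
front: 17 × 7.333 = 124.67 → 125.
left front: 13 × 7.333 = 95.33 → 95.
pocket: 5 × 7.333 = 36.67 → 37.
sleeve: 14 × 7.333 = 102.67 → 103.

front 125; left front 95; pocket 37; sleeve 103.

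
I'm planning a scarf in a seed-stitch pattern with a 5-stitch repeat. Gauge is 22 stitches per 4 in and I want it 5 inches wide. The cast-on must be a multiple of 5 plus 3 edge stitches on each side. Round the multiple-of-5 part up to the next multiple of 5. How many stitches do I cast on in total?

Cast on 31 stitches.

22 / 4 = 5.5 sts per inch.
5 × 5.5 = 27.50 sts.
Less 6 edge sts → 21.50 for the repeat.
Next multiple of 5: 25.
Add back 6 edge sts → 31.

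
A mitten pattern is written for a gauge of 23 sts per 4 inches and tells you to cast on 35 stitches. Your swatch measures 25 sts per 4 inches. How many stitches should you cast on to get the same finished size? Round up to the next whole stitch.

Scale factor = 25 / 23 = 1.087.
35 × 25 / 23 = 38.04 sts.
→ 39 sts.

CO 39 sts.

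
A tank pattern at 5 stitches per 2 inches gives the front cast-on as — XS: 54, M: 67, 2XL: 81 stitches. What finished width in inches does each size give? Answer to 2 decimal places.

5/2 = 2.5 sts per in.
XS: 54 / 2.5 = 21.600 → 21.60 in.
M: 67 / 2.5 = 26.800 → 26.80 in.
2XL: 81 / 2.5 = 32.400 → 32.40 in.

XS 21.60 inches; M 26.80 inches; 2XL 32.40 inches.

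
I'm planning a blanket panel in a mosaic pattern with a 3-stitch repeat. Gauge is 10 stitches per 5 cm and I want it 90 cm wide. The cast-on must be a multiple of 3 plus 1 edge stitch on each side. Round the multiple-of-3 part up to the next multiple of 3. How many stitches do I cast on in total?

10 / 5 = 2 sts per cm.
90 × 2 = 180.00 sts.
Less 2 edge sts → 178.00 for the repeat.
Next multiple of 3: 180.
Add back 2 edge sts → 182.

182 stitches.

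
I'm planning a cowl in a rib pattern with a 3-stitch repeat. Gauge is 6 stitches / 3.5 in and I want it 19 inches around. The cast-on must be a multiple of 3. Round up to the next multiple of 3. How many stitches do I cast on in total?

Cast on 33 stitches.

6 / 3.5 = 1.714 sts per inch.
19 × 1.714 = 32.57 sts.
Next multiple of 3: 33.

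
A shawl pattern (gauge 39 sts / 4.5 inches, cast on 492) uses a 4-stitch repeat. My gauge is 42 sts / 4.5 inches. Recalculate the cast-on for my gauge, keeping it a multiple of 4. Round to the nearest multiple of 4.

Cast on 528 stitches.

492 × 42 / 39 = 529.85.
Nearest multiple of 4: 528.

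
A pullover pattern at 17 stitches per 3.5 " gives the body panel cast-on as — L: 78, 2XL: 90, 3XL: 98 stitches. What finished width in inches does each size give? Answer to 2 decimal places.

L 16.06 inches; 2XL 18.53 inches; 3XL 20.18 inches.

17/3.5 = 4.857 sts per in.
L: 78 / 4.857 = 16.059 → 16.06 in.
2XL: 90 / 4.857 = 18.529 → 18.53 in.
3XL: 98 / 4.857 = 20.176 → 20.18 in.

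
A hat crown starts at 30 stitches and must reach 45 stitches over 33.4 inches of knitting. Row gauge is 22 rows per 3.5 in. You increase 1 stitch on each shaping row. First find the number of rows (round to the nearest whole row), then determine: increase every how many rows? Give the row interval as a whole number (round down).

Rows = 33.4 × 6.286 = 209.9 → 210 rows.
Stitches to add: 15 → 15 shaping rows (at 1 st each).
210 / 15 = 14.00 → every 14 rows.

Increase every 14th row.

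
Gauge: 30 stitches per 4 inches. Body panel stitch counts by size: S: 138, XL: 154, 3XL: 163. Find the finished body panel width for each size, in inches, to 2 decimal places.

30/4 = 7.5 sts per in.
S: 138 / 7.5 = 18.400 → 18.40 in.
XL: 154 / 7.5 = 20.533 → 20.53 in.
3XL: 163 / 7.5 = 21.733 → 21.73 in.

S 18.40 inches; XL 20.53 inches; 3XL 21.73 inches.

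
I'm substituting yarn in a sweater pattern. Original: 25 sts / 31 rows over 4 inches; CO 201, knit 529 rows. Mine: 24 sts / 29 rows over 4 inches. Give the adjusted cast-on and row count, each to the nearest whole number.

Cast on 193 stitches; work 495 rows.

Stitches: 201 × 24/25 = 192.96 → 193.
Rows: 529 × 29/31 = 494.87 → 495.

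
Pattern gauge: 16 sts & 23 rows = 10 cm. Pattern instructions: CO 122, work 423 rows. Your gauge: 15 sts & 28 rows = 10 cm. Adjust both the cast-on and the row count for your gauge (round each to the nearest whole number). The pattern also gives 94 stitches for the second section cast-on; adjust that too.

Cast on 114 stitches; work 515 rows; second section cast-on 88 stitches.

Stitches: 122 × 15/16 = 114.38 → 114.
Rows: 423 × 28/23 = 514.96 → 515.
second section cast-on: 94 × 15/16 = 88.12 → 88.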